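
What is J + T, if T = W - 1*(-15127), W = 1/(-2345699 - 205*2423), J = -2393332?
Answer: -6759843186871/2842414 ≈ -2.3782e+6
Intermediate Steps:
W = -1/2842414 (W = 1/(-2345699 - 496715) = 1/(-2842414) = -1/2842414 ≈ -3.5181e-7)
T = 42997196577/2842414 (T = -1/2842414 - 1*(-15127) = -1/2842414 + 15127 = 42997196577/2842414 ≈ 15127.)
J + T = -2393332 + 42997196577/2842414 = -6759843186871/2842414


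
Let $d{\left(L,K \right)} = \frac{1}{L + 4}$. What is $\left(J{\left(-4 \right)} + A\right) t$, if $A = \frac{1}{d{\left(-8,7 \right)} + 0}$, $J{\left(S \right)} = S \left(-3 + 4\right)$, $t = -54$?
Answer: $432$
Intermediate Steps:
$J{\left(S \right)} = S$ ($J{\left(S \right)} = S 1 = S$)
$d{\left(L,K \right)} = \frac{1}{4 + L}$
$A = -4$ ($A = \frac{1}{\frac{1}{4 - 8} + 0} = \frac{1}{\frac{1}{-4} + 0} = \frac{1}{- \frac{1}{4} + 0} = \frac{1}{- \frac{1}{4}} = -4$)
$\left(J{\left(-4 \right)} + A\right) t = \left(-4 - 4\right) \left(-54\right) = \left(-8\right) \left(-54\right) = 432$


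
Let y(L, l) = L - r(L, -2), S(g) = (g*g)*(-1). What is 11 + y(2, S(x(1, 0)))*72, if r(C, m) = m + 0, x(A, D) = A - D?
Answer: 299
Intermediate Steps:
r(C, m) = m
S(g) = -g**2 (S(g) = g**2*(-1) = -g**2)
y(L, l) = 2 + L (y(L, l) = L - 1*(-2) = L + 2 = 2 + L)
11 + y(2, S(x(1, 0)))*72 = 11 + (2 + 2)*72 = 11 + 4*72 = 11 + 288 = 299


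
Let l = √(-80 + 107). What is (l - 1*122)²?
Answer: 14911 - 732*√3 ≈ 13643.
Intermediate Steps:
l = 3*√3 (l = √27 = 3*√3 ≈ 5.1962)
(l - 1*122)² = (3*√3 - 1*122)² = (3*√3 - 122)² = (-122 + 3*√3)²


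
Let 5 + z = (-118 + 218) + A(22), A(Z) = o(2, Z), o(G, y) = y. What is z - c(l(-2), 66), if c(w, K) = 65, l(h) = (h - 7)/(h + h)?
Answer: 52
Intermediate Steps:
A(Z) = Z
l(h) = (-7 + h)/(2*h) (l(h) = (-7 + h)/((2*h)) = (-7 + h)*(1/(2*h)) = (-7 + h)/(2*h))
z = 117 (z = -5 + ((-118 + 218) + 22) = -5 + (100 + 22) = -5 + 122 = 117)
z - c(l(-2), 66) = 117 - 1*65 = 117 - 65 = 52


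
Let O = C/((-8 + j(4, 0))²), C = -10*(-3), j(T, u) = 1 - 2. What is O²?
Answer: 100/729 ≈ 0.13717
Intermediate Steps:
j(T, u) = -1
C = 30
O = 10/27 (O = 30/((-8 - 1)²) = 30/((-9)²) = 30/81 = 30*(1/81) = 10/27 ≈ 0.37037)
O² = (10/27)² = 100/729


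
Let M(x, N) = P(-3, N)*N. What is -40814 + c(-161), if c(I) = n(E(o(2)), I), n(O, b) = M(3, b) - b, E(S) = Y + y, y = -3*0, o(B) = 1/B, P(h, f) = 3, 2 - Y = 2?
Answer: -41136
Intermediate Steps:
Y = 0 (Y = 2 - 1*2 = 2 - 2 = 0)
M(x, N) = 3*N
y = 0
E(S) = 0 (E(S) = 0 + 0 = 0)
n(O, b) = 2*b (n(O, b) = 3*b - b = 2*b)
c(I) = 2*I
-40814 + c(-161) = -40814 + 2*(-161) = -40814 - 322 = -41136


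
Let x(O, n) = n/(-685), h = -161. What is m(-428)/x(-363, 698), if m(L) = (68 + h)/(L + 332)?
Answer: -21235/22336 ≈ -0.95071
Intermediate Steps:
x(O, n) = -n/685 (x(O, n) = n*(-1/685) = -n/685)
m(L) = -93/(332 + L) (m(L) = (68 - 161)/(L + 332) = -93/(332 + L))
m(-428)/x(-363, 698) = (-93/(332 - 428))/((-1/685*698)) = (-93/(-96))/(-698/685) = -93*(-1/96)*(-685/698) = (31/32)*(-685/698) = -21235/22336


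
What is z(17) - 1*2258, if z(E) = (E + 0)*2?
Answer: -2224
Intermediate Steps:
z(E) = 2*E (z(E) = E*2 = 2*E)
z(17) - 1*2258 = 2*17 - 1*2258 = 34 - 2258 = -2224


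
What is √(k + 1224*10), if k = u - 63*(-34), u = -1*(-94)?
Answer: 2*√3619 ≈ 120.32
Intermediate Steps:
u = 94
k = 2236 (k = 94 - 63*(-34) = 94 + 2142 = 2236)
√(k + 1224*10) = √(2236 + 1224*10) = √(2236 + 12240) = √14476 = 2*√3619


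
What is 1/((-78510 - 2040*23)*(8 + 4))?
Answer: -1/1505160 ≈ -6.6438e-7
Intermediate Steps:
1/((-78510 - 2040*23)*(8 + 4)) = 1/(-78510 - 46920*12) = (1/12)/(-125430) = -1/125430*1/12 = -1/1505160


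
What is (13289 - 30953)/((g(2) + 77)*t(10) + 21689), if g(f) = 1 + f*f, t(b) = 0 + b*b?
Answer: -5888/9963 ≈ -0.59099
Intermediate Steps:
t(b) = b**2 (t(b) = 0 + b**2 = b**2)
g(f) = 1 + f**2
(13289 - 30953)/((g(2) + 77)*t(10) + 21689) = (13289 - 30953)/(((1 + 2**2) + 77)*10**2 + 21689) = -17664/(((1 + 4) + 77)*100 + 21689) = -17664/((5 + 77)*100 + 21689) = -17664/(82*100 + 21689) = -17664/(8200 + 21689) = -17664/29889 = -17664*1/29889 = -5888/9963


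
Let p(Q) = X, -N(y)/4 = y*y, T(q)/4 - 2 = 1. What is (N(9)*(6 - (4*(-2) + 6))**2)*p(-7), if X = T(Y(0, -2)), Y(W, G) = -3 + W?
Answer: -248832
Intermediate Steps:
T(q) = 12 (T(q) = 8 + 4*1 = 8 + 4 = 12)
N(y) = -4*y**2 (N(y) = -4*y*y = -4*y**2)
X = 12
p(Q) = 12
(N(9)*(6 - (4*(-2) + 6))**2)*p(-7) = ((-4*9**2)*(6 - (4*(-2) + 6))**2)*12 = ((-4*81)*(6 - (-8 + 6))**2)*12 = -324*(6 - 1*(-2))**2*12 = -324*(6 + 2)**2*12 = -324*8**2*12 = -324*64*12 = -20736*12 = -248832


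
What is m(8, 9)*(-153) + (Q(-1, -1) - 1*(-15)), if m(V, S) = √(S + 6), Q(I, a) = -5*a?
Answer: 20 - 153*√15 ≈ -572.57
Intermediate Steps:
m(V, S) = √(6 + S)
m(8, 9)*(-153) + (Q(-1, -1) - 1*(-15)) = √(6 + 9)*(-153) + (-5*(-1) - 1*(-15)) = √15*(-153) + (5 + 15) = -153*√15 + 20 = 20 - 153*√15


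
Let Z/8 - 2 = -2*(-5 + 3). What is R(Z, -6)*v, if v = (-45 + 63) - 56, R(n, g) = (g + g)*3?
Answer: 1368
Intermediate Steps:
Z = 48 (Z = 16 + 8*(-2*(-5 + 3)) = 16 + 8*(-2*(-2)) = 16 + 8*4 = 16 + 32 = 48)
R(n, g) = 6*g (R(n, g) = (2*g)*3 = 6*g)
v = -38 (v = 18 - 56 = -38)
R(Z, -6)*v = (6*(-6))*(-38) = -36*(-38) = 1368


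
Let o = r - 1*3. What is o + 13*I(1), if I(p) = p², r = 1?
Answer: 11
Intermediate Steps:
o = -2 (o = 1 - 1*3 = 1 - 3 = -2)
o + 13*I(1) = -2 + 13*1² = -2 + 13*1 = -2 + 13 = 11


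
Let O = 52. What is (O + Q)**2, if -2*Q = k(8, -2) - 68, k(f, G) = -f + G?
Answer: 8281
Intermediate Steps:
k(f, G) = G - f
Q = 39 (Q = -((-2 - 1*8) - 68)/2 = -((-2 - 8) - 68)/2 = -(-10 - 68)/2 = -1/2*(-78) = 39)
(O + Q)**2 = (52 + 39)**2 = 91**2 = 8281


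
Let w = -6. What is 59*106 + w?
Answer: 6248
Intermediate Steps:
59*106 + w = 59*106 - 6 = 6254 - 6 = 6248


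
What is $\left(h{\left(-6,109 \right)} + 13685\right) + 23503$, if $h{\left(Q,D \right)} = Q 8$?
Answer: $37140$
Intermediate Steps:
$h{\left(Q,D \right)} = 8 Q$
$\left(h{\left(-6,109 \right)} + 13685\right) + 23503 = \left(8 \left(-6\right) + 13685\right) + 23503 = \left(-48 + 13685\right) + 23503 = 13637 + 23503 = 37140$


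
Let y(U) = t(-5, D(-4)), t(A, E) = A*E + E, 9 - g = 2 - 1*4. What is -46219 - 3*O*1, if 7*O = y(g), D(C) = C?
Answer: -323581/7 ≈ -46226.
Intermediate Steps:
g = 11 (g = 9 - (2 - 1*4) = 9 - (2 - 4) = 9 - 1*(-2) = 9 + 2 = 11)
t(A, E) = E + A*E
y(U) = 16 (y(U) = -4*(1 - 5) = -4*(-4) = 16)
O = 16/7 (O = (⅐)*16 = 16/7 ≈ 2.2857)
-46219 - 3*O*1 = -46219 - 3*16/7*1 = -46219 - 48/7*1 = -46219 - 48/7 = -323581/7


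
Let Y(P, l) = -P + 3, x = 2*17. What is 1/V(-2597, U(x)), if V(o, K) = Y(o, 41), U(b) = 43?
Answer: 1/2600 ≈ 0.00038462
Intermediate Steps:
x = 34
Y(P, l) = 3 - P
V(o, K) = 3 - o
1/V(-2597, U(x)) = 1/(3 - 1*(-2597)) = 1/(3 + 2597) = 1/2600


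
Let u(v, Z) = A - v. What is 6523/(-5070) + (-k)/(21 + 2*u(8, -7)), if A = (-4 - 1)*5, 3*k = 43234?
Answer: 2910877/9126 ≈ 318.97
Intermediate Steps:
k = 43234/3 (k = (⅓)*43234 = 43234/3 ≈ 14411.)
A = -25 (A = -5*5 = -25)
u(v, Z) = -25 - v
6523/(-5070) + (-k)/(21 + 2*u(8, -7)) = 6523/(-5070) + (-1*43234/3)/(21 + 2*(-25 - 1*8)) = 6523*(-1/5070) - 43234/(3*(21 + 2*(-25 - 8))) = -6523/5070 - 43234/(3*(21 + 2*(-33))) = -6523/5070 - 43234/(3*(21 - 66)) = -6523/5070 - 43234/3/(-45) = -6523/5070 - 43234/3*(-1/45) = -6523/5070 + 43234/135 = 2910877/9126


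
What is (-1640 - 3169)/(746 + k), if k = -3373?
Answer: 4809/2627 ≈ 1.8306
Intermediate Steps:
(-1640 - 3169)/(746 + k) = (-1640 - 3169)/(746 - 3373) = -4809/(-2627) = -4809*(-1/2627) = 4809/2627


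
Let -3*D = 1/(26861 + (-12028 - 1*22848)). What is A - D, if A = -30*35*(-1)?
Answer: 25247249/24045 ≈ 1050.0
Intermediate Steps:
D = 1/24045 (D = -1/(3*(26861 + (-12028 - 1*22848))) = -1/(3*(26861 + (-12028 - 22848))) = -1/(3*(26861 - 34876)) = -⅓/(-8015) = -⅓*(-1/8015) = 1/24045 ≈ 4.1589e-5)
A = 1050 (A = -1050*(-1) = 1050)
A - D = 1050 - 1*1/24045 = 1050 - 1/24045 = 25247249/24045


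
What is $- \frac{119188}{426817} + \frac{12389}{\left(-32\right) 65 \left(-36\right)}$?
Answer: $- \frac{279766279}{2458465920} \approx -0.1138$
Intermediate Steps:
$- \frac{119188}{426817} + \frac{12389}{\left(-32\right) 65 \left(-36\right)} = \left(-119188\right) \frac{1}{426817} + \frac{12389}{\left(-2080\right) \left(-36\right)} = - \frac{119188}{426817} + \frac{12389}{74880} = - \frac{119188}{426817} + 12389 \cdot \frac{1}{74880} = - \frac{119188}{426817} + \frac{953}{5760} = - \frac{279766279}{2458465920}$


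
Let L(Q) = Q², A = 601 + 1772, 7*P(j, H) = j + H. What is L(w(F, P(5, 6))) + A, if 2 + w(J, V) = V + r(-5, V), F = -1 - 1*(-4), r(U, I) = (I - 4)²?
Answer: 5769397/2401 ≈ 2402.9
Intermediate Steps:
r(U, I) = (-4 + I)²
P(j, H) = H/7 + j/7 (P(j, H) = (j + H)/7 = (H + j)/7 = H/7 + j/7)
F = 3 (F = -1 + 4 = 3)
w(J, V) = -2 + V + (-4 + V)² (w(J, V) = -2 + (V + (-4 + V)²) = -2 + V + (-4 + V)²)
A = 2373
L(w(F, P(5, 6))) + A = (-2 + ((⅐)*6 + (⅐)*5) + (-4 + ((⅐)*6 + (⅐)*5))²)² + 2373 = (-2 + (6/7 + 5/7) + (-4 + (6/7 + 5/7))²)² + 2373 = (-2 + 11/7 + (-4 + 11/7)²)² + 2373 = (-2 + 11/7 + (-17/7)²)² + 2373 = (-2 + 11/7 + 289/49)² + 2373 = (268/49)² + 2373 = 71824/2401 + 2373 = 5769397/2401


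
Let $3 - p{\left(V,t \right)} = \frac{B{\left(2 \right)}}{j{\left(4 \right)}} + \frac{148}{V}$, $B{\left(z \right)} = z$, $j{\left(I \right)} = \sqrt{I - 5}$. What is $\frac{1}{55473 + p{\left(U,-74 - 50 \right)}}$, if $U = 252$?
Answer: $\frac{220181913}{12214682508277} - \frac{7938 i}{12214682508277} \approx 1.8026 \cdot 10^{-5} - 6.4987 \cdot 10^{-10} i$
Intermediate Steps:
$j{\left(I \right)} = \sqrt{-5 + I}$
$p{\left(V,t \right)} = 3 - \frac{148}{V} + 2 i$ ($p{\left(V,t \right)} = 3 - \left(\frac{2}{\sqrt{-5 + 4}} + \frac{148}{V}\right) = 3 - \left(\frac{2}{\sqrt{-1}} + \frac{148}{V}\right) = 3 - \left(\frac{2}{i} + \frac{148}{V}\right) = 3 - \left(2 \left(- i\right) + \frac{148}{V}\right) = 3 - \left(- 2 i + \frac{148}{V}\right) = 3 + \left(- \frac{148}{V} + 2 i\right) = 3 - \frac{148}{V} + 2 i$)
$\frac{1}{55473 + p{\left(U,-74 - 50 \right)}} = \frac{1}{55473 + \left(3 - \frac{148}{252} + 2 i\right)} = \frac{1}{55473 + \left(3 - \frac{37}{63} + 2 i\right)} = \frac{1}{55473 + \left(\frac{152}{63} + 2 i\right)} = \frac{1}{\frac{3494951}{63} + 2 i} = \frac{3969 \left(\frac{3494951}{63} - 2 i\right)}{12214682508277}$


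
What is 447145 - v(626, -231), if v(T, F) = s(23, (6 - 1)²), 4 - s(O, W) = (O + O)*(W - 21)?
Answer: 447325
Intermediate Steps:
s(O, W) = 4 - 2*O*(-21 + W) (s(O, W) = 4 - (O + O)*(W - 21) = 4 - 2*O*(-21 + W))
v(T, F) = -180 (v(T, F) = 4 + 42*23 - 2*23*(6 - 1)² = 4 + 966 - 2*23*5² = 4 + 966 - 2*23*25 = 4 + 966 - 1150 = -180)
447145 - v(626, -231) = 447145 - 1*(-180) = 447145 + 180 = 447325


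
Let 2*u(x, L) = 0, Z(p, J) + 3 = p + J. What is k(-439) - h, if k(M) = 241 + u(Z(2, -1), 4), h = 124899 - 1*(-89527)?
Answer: -214185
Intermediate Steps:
Z(p, J) = -3 + J + p (Z(p, J) = -3 + (p + J) = -3 + (J + p) = -3 + J + p)
u(x, L) = 0 (u(x, L) = (½)*0 = 0)
h = 214426 (h = 124899 + 89527 = 214426)
k(M) = 241 (k(M) = 241 + 0 = 241)
k(-439) - h = 241 - 1*214426 = 241 - 214426 = -214185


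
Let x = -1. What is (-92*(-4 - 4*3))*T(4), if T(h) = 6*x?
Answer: -8832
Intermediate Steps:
T(h) = -6 (T(h) = 6*(-1) = -6)
(-92*(-4 - 4*3))*T(4) = -92*(-4 - 4*3)*(-6) = -92*(-4 - 12)*(-6) = -92*(-16)*(-6) = 1472*(-6) = -8832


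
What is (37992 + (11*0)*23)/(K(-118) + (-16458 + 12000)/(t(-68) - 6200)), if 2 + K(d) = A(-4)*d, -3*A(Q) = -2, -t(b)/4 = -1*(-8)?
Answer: -355149216/747385 ≈ -475.19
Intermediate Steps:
t(b) = -32 (t(b) = -(-4)*(-8) = -4*8 = -32)
A(Q) = ⅔ (A(Q) = -⅓*(-2) = ⅔)
K(d) = -2 + 2*d/3
(37992 + (11*0)*23)/(K(-118) + (-16458 + 12000)/(t(-68) - 6200)) = (37992 + (11*0)*23)/((-2 + (⅔)*(-118)) + (-16458 + 12000)/(-32 - 6200)) = (37992 + 0*23)/((-2 - 236/3) - 4458/(-6232)) = (37992 + 0)/(-242/3 - 4458*(-1/6232)) = 37992/(-242/3 + 2229/3116) = 37992/(-747385/9348) = 37992*(-9348/747385) = -355149216/747385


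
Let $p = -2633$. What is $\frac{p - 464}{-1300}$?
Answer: $\frac{3097}{1300} \approx 2.3823$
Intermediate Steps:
$\frac{p - 464}{-1300} = \frac{-2633 - 464}{-1300} = \left(-2633 - 464\right) \left(- \frac{1}{1300}\right) = \left(-3097\right) \left(- \frac{1}{1300}\right) = \frac{3097}{1300}$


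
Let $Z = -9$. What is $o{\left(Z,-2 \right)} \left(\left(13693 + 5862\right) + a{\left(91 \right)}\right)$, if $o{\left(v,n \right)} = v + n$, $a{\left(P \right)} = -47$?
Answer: $-214588$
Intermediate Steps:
$o{\left(v,n \right)} = n + v$
$o{\left(Z,-2 \right)} \left(\left(13693 + 5862\right) + a{\left(91 \right)}\right) = \left(-2 - 9\right) \left(\left(13693 + 5862\right) - 47\right) = - 11 \left(19555 - 47\right) = \left(-11\right) 19508 = -214588$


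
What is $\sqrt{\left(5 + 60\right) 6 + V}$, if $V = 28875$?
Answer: $\sqrt{29265} \approx 171.07$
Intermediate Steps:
$\sqrt{\left(5 + 60\right) 6 + V} = \sqrt{\left(5 + 60\right) 6 + 28875} = \sqrt{65 \cdot 6 + 28875} = \sqrt{390 + 28875} = \sqrt{29265}$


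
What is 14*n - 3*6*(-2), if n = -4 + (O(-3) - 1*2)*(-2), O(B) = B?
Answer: 120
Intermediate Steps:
n = 6 (n = -4 + (-3 - 1*2)*(-2) = -4 + (-3 - 2)*(-2) = -4 - 5*(-2) = -4 + 10 = 6)
14*n - 3*6*(-2) = 14*6 - 3*6*(-2) = 84 - 18*(-2) = 84 + 36 = 120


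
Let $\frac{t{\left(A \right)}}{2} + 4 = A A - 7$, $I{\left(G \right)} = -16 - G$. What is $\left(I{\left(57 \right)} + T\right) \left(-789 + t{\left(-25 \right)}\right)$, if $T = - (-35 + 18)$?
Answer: $-24584$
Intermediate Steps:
$T = 17$ ($T = \left(-1\right) \left(-17\right) = 17$)
$t{\left(A \right)} = -22 + 2 A^{2}$ ($t{\left(A \right)} = -8 + 2 \left(A A - 7\right) = -8 + 2 \left(A^{2} - 7\right) = -8 + 2 \left(-7 + A^{2}\right) = -8 + \left(-14 + 2 A^{2}\right) = -22 + 2 A^{2}$)
$\left(I{\left(57 \right)} + T\right) \left(-789 + t{\left(-25 \right)}\right) = \left(\left(-16 - 57\right) + 17\right) \left(-789 - \left(22 - 2 \left(-25\right)^{2}\right)\right) = \left(\left(-16 - 57\right) + 17\right) \left(-789 + \left(-22 + 2 \cdot 625\right)\right) = \left(-73 + 17\right) \left(-789 + \left(-22 + 1250\right)\right) = - 56 \left(-789 + 1228\right) = \left(-56\right) 439 = -24584$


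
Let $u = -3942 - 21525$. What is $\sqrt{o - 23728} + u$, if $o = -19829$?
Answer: $-25467 + i \sqrt{43557} \approx -25467.0 + 208.7 i$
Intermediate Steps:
$u = -25467$ ($u = -3942 - 21525 = -25467$)
$\sqrt{o - 23728} + u = \sqrt{-19829 - 23728} - 25467 = \sqrt{-43557} - 25467 = i \sqrt{43557} - 25467 = -25467 + i \sqrt{43557}$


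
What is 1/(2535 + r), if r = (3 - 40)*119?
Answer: -1/1868 ≈ -0.00053533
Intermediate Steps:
r = -4403 (r = -37*119 = -4403)
1/(2535 + r) = 1/(2535 - 4403) = 1/(-1868) = -1/1868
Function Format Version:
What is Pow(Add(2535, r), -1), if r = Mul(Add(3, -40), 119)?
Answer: Rational(-1, 1868) ≈ -0.00053533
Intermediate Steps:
r = -4403 (r = Mul(-37, 119) = -4403)
Pow(Add(2535, r), -1) = Pow(Add(2535, -4403), -1) = Pow(-1868, -1) = Rational(-1, 1868)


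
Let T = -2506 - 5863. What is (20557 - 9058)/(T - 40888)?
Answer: -3833/16419 ≈ -0.23345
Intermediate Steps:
T = -8369
(20557 - 9058)/(T - 40888) = (20557 - 9058)/(-8369 - 40888) = 11499/(-49257) = 11499*(-1/49257) = -3833/16419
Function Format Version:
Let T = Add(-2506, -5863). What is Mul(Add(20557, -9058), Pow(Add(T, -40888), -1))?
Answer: Rational(-3833, 16419) ≈ -0.23345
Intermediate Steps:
T = -8369
Mul(Add(20557, -9058), Pow(Add(T, -40888), -1)) = Mul(Add(20557, -9058), Pow(Add(-8369, -40888), -1)) = Mul(11499, Pow(-49257, -1)) = Mul(11499, Rational(-1, 49257)) = Rational(-3833, 16419)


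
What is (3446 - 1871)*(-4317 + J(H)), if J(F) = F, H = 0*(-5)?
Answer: -6799275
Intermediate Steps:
H = 0
(3446 - 1871)*(-4317 + J(H)) = (3446 - 1871)*(-4317 + 0) = 1575*(-4317) = -6799275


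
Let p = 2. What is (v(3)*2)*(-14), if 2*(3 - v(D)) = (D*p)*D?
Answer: 168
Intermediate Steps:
v(D) = 3 - D² (v(D) = 3 - D*2*D/2 = 3 - 2*D*D/2 = 3 - D²)
(v(3)*2)*(-14) = ((3 - 1*3²)*2)*(-14) = ((3 - 1*9)*2)*(-14) = ((3 - 9)*2)*(-14) = -6*2*(-14) = -12*(-14) = 168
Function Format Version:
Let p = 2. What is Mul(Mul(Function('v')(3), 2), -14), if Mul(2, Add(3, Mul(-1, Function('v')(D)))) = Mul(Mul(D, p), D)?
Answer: 168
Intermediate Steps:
Function('v')(D) = Add(3, Mul(-1, Pow(D, 2))) (Function('v')(D) = Add(3, Mul(Rational(-1, 2), Mul(Mul(D, 2), D))) = Add(3, Mul(Rational(-1, 2), Mul(Mul(2, D), D))) = Add(3, Mul(Rational(-1, 2), Mul(2, Pow(D, 2)))) = Add(3, Mul(-1, Pow(D, 2))))
Mul(Mul(Function('v')(3), 2), -14) = Mul(Mul(Add(3, Mul(-1, Pow(3, 2))), 2), -14) = Mul(Mul(Add(3, Mul(-1, 9)), 2), -14) = Mul(Mul(Add(3, -9), 2), -14) = Mul(Mul(-6, 2), -14) = Mul(-12, -14) = 168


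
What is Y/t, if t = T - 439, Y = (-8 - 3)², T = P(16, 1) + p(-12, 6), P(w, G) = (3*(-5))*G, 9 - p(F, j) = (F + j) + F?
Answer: -121/427 ≈ -0.28337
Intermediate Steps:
p(F, j) = 9 - j - 2*F (p(F, j) = 9 - ((F + j) + F) = 9 - (j + 2*F) = 9 + (-j - 2*F) = 9 - j - 2*F)
P(w, G) = -15*G
T = 12 (T = -15*1 + (9 - 1*6 - 2*(-12)) = -15 + (9 - 6 + 24) = -15 + 27 = 12)
Y = 121 (Y = (-11)² = 121)
t = -427 (t = 12 - 439 = -427)
Y/t = 121/(-427) = 121*(-1/427) = -121/427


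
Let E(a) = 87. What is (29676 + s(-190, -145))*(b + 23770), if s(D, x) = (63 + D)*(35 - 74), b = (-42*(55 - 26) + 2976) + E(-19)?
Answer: 887021835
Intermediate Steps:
b = 1845 (b = (-42*(55 - 26) + 2976) + 87 = (-42*29 + 2976) + 87 = (-1218 + 2976) + 87 = 1758 + 87 = 1845)
s(D, x) = -2457 - 39*D (s(D, x) = (63 + D)*(-39) = -2457 - 39*D)
(29676 + s(-190, -145))*(b + 23770) = (29676 + (-2457 - 39*(-190)))*(1845 + 23770) = (29676 + (-2457 + 7410))*25615 = (29676 + 4953)*25615 = 34629*25615 = 887021835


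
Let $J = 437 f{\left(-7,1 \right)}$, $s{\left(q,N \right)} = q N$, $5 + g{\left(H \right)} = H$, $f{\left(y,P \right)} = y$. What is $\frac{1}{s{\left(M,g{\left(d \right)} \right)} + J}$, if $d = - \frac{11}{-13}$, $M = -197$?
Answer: $- \frac{13}{29129} \approx -0.00044629$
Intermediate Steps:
$d = \frac{11}{13}$ ($d = \left(-11\right) \left(- \frac{1}{13}\right) = \frac{11}{13} \approx 0.84615$)
$g{\left(H \right)} = -5 + H$
$s{\left(q,N \right)} = N q$
$J = -3059$ ($J = 437 \left(-7\right) = -3059$)
$\frac{1}{s{\left(M,g{\left(d \right)} \right)} + J} = \frac{1}{\left(-5 + \frac{11}{13}\right) \left(-197\right) - 3059} = \frac{1}{\left(- \frac{54}{13}\right) \left(-197\right) - 3059} = \frac{1}{\frac{10638}{13} - 3059} = \frac{1}{- \frac{29129}{13}} = - \frac{13}{29129}$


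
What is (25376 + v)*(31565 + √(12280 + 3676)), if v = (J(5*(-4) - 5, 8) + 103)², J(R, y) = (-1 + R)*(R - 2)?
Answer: 21255902565 + 1346802*√3989 ≈ 2.1341e+10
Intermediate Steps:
J(R, y) = (-1 + R)*(-2 + R)
v = 648025 (v = ((2 + (5*(-4) - 5)² - 3*(5*(-4) - 5)) + 103)² = ((2 + (-20 - 5)² - 3*(-20 - 5)) + 103)² = ((2 + (-25)² - 3*(-25)) + 103)² = ((2 + 625 + 75) + 103)² = (702 + 103)² = 805² = 648025)
(25376 + v)*(31565 + √(12280 + 3676)) = (25376 + 648025)*(31565 + √(12280 + 3676)) = 673401*(31565 + √15956) = 673401*(31565 + 2*√3989) = 21255902565 + 1346802*√3989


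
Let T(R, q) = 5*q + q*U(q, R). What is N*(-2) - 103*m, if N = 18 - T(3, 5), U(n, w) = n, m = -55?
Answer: 5729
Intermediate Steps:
T(R, q) = q**2 + 5*q (T(R, q) = 5*q + q*q = 5*q + q**2 = q**2 + 5*q)
N = -32 (N = 18 - 5*(5 + 5) = 18 - 5*10 = 18 - 1*50 = 18 - 50 = -32)
N*(-2) - 103*m = -32*(-2) - 103*(-55) = 64 + 5665 = 5729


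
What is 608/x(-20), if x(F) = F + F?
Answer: -76/5 ≈ -15.200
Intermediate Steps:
x(F) = 2*F
608/x(-20) = 608/((2*(-20))) = 608/(-40) = 608*(-1/40) = -76/5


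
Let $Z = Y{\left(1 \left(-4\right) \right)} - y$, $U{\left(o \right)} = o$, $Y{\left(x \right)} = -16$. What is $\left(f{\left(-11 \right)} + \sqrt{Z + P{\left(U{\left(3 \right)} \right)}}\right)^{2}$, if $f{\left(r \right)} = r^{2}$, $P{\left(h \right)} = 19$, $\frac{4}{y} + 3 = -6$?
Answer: $\frac{\left(363 + \sqrt{31}\right)^{2}}{9} \approx 15094.0$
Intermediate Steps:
$y = - \frac{4}{9}$ ($y = \frac{4}{-3 - 6} = \frac{4}{-9} = 4 \left(- \frac{1}{9}\right) = - \frac{4}{9} \approx -0.44444$)
$Z = - \frac{140}{9}$ ($Z = -16 - - \frac{4}{9} = -16 + \frac{4}{9} = - \frac{140}{9} \approx -15.556$)
$\left(f{\left(-11 \right)} + \sqrt{Z + P{\left(U{\left(3 \right)} \right)}}\right)^{2} = \left(\left(-11\right)^{2} + \sqrt{- \frac{140}{9} + 19}\right)^{2} = \left(121 + \sqrt{\frac{31}{9}}\right)^{2} = \left(121 + \frac{\sqrt{31}}{3}\right)^{2}$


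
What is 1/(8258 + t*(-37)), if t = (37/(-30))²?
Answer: 900/7381547 ≈ 0.00012193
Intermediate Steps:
t = 1369/900 (t = (37*(-1/30))² = (-37/30)² = 1369/900 ≈ 1.5211)
1/(8258 + t*(-37)) = 1/(8258 + (1369/900)*(-37)) = 1/(8258 - 50653/900) = 1/(7381547/900) = 900/7381547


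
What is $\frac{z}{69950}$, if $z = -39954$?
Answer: $- \frac{19977}{34975} \approx -0.57118$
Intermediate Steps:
$\frac{z}{69950} = - \frac{39954}{69950} = \left(-39954\right) \frac{1}{69950} = - \frac{19977}{34975}$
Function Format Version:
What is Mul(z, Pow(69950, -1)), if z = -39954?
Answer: Rational(-19977, 34975) ≈ -0.57118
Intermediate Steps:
Mul(z, Pow(69950, -1)) = Mul(-39954, Pow(69950, -1)) = Mul(-39954, Rational(1, 69950)) = Rational(-19977, 34975)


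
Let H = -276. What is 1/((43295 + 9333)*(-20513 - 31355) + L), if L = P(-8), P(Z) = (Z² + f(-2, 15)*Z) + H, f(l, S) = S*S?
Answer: -1/2729711116 ≈ -3.6634e-10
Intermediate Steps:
f(l, S) = S²
P(Z) = -276 + Z² + 225*Z (P(Z) = (Z² + 15²*Z) - 276 = (Z² + 225*Z) - 276 = -276 + Z² + 225*Z)
L = -2012 (L = -276 + (-8)² + 225*(-8) = -276 + 64 - 1800 = -2012)
1/((43295 + 9333)*(-20513 - 31355) + L) = 1/((43295 + 9333)*(-20513 - 31355) - 2012) = 1/(52628*(-51868) - 2012) = 1/(-2729709104 - 2012) = 1/(-2729711116) = -1/2729711116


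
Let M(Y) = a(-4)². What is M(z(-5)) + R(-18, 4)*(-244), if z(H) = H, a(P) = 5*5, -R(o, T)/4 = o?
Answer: -16943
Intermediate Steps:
R(o, T) = -4*o
a(P) = 25
M(Y) = 625 (M(Y) = 25² = 625)
M(z(-5)) + R(-18, 4)*(-244) = 625 - 4*(-18)*(-244) = 625 + 72*(-244) = 625 - 17568 = -16943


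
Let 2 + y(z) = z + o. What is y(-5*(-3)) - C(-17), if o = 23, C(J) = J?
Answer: 53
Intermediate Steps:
y(z) = 21 + z (y(z) = -2 + (z + 23) = -2 + (23 + z) = 21 + z)
y(-5*(-3)) - C(-17) = (21 - 5*(-3)) - 1*(-17) = (21 + 15) + 17 = 36 + 17 = 53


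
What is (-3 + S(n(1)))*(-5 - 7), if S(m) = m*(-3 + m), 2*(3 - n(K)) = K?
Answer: 51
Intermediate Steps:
n(K) = 3 - K/2
(-3 + S(n(1)))*(-5 - 7) = (-3 + (3 - 1/2*1)*(-3 + (3 - 1/2*1)))*(-5 - 7) = (-3 + (3 - 1/2)*(-3 + (3 - 1/2)))*(-12) = (-3 + 5*(-3 + 5/2)/2)*(-12) = (-3 + (5/2)*(-1/2))*(-12) = (-3 - 5/4)*(-12) = -17/4*(-12) = 51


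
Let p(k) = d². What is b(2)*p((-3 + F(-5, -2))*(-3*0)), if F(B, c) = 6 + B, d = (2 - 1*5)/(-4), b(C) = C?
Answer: 9/8 ≈ 1.1250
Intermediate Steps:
d = ¾ (d = (2 - 5)*(-¼) = -3*(-¼) = ¾ ≈ 0.75000)
p(k) = 9/16 (p(k) = (¾)² = 9/16)
b(2)*p((-3 + F(-5, -2))*(-3*0)) = 2*(9/16) = 9/8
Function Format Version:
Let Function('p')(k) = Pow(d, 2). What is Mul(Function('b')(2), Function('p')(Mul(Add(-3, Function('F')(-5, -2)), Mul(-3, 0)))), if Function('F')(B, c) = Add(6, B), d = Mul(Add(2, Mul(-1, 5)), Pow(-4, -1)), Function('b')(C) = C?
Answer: Rational(9, 8) ≈ 1.1250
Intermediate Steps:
d = Rational(3, 4) (d = Mul(Add(2, -5), Rational(-1, 4)) = Mul(-3, Rational(-1, 4)) = Rational(3, 4) ≈ 0.75000)
Function('p')(k) = Rational(9, 16) (Function('p')(k) = Pow(Rational(3, 4), 2) = Rational(9, 16))
Mul(Function('b')(2), Function('p')(Mul(Add(-3, Function('F')(-5, -2)), Mul(-3, 0)))) = Mul(2, Rational(9, 16)) = Rational(9, 8)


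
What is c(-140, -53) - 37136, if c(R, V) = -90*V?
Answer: -32366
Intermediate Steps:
c(-140, -53) - 37136 = -90*(-53) - 37136 = 4770 - 37136 = -32366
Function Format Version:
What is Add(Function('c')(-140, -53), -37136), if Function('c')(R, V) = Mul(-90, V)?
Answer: -32366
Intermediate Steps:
Add(Function('c')(-140, -53), -37136) = Add(Mul(-90, -53), -37136) = Add(4770, -37136) = -32366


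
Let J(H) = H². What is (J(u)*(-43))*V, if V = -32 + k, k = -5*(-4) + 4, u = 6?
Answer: 12384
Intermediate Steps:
k = 24 (k = 20 + 4 = 24)
V = -8 (V = -32 + 24 = -8)
(J(u)*(-43))*V = (6²*(-43))*(-8) = (36*(-43))*(-8) = -1548*(-8) = 12384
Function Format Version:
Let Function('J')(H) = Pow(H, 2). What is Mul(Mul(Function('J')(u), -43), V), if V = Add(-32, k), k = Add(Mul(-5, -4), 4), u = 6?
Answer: 12384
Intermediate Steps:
k = 24 (k = Add(20, 4) = 24)
V = -8 (V = Add(-32, 24) = -8)
Mul(Mul(Function('J')(u), -43), V) = Mul(Mul(Pow(6, 2), -43), -8) = Mul(Mul(36, -43), -8) = Mul(-1548, -8) = 12384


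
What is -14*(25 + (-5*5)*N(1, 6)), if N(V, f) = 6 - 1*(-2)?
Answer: 2450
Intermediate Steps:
N(V, f) = 8 (N(V, f) = 6 + 2 = 8)
-14*(25 + (-5*5)*N(1, 6)) = -14*(25 - 5*5*8) = -14*(25 - 25*8) = -14*(25 - 200) = -14*(-175) = 2450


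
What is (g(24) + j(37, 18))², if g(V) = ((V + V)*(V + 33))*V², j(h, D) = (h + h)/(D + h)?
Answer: 7512825013314916/3025 ≈ 2.4836e+12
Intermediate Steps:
j(h, D) = 2*h/(D + h) (j(h, D) = (2*h)/(D + h) = 2*h/(D + h))
g(V) = 2*V³*(33 + V) (g(V) = ((2*V)*(33 + V))*V² = (2*V*(33 + V))*V² = 2*V³*(33 + V))
(g(24) + j(37, 18))² = (2*24³*(33 + 24) + 2*37/(18 + 37))² = (2*13824*57 + 2*37/55)² = (1575936 + 2*37*(1/55))² = (1575936 + 74/55)² = (86676554/55)² = 7512825013314916/3025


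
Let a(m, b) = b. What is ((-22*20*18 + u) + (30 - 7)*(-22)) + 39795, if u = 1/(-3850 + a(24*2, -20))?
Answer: 121398029/3870 ≈ 31369.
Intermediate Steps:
u = -1/3870 (u = 1/(-3850 - 20) = 1/(-3870) = -1/3870 ≈ -0.00025840)
((-22*20*18 + u) + (30 - 7)*(-22)) + 39795 = ((-22*20*18 - 1/3870) + (30 - 7)*(-22)) + 39795 = ((-440*18 - 1/3870) + 23*(-22)) + 39795 = ((-7920 - 1/3870) - 506) + 39795 = (-30650401/3870 - 506) + 39795 = -32608621/3870 + 39795 = 121398029/3870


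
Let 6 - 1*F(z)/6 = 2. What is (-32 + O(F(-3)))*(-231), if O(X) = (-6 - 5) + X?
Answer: 4389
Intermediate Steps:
F(z) = 24 (F(z) = 36 - 6*2 = 36 - 12 = 24)
O(X) = -11 + X
(-32 + O(F(-3)))*(-231) = (-32 + (-11 + 24))*(-231) = (-32 + 13)*(-231) = -19*(-231) = 4389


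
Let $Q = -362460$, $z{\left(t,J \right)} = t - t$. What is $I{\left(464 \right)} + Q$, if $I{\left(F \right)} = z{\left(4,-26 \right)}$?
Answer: $-362460$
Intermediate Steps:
$z{\left(t,J \right)} = 0$
$I{\left(F \right)} = 0$
$I{\left(464 \right)} + Q = 0 - 362460 = -362460$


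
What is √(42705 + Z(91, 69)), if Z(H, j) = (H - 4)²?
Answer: 21*√114 ≈ 224.22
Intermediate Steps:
Z(H, j) = (-4 + H)²
√(42705 + Z(91, 69)) = √(42705 + (-4 + 91)²) = √(42705 + 87²) = √(42705 + 7569) = √50274 = 21*√114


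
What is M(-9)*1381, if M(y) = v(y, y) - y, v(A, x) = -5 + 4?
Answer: 11048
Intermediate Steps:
v(A, x) = -1
M(y) = -1 - y
M(-9)*1381 = (-1 - 1*(-9))*1381 = (-1 + 9)*1381 = 8*1381 = 11048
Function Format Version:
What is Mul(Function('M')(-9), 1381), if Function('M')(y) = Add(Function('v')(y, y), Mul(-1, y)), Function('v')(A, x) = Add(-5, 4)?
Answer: 11048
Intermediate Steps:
Function('v')(A, x) = -1
Function('M')(y) = Add(-1, Mul(-1, y))
Mul(Function('M')(-9), 1381) = Mul(Add(-1, Mul(-1, -9)), 1381) = Mul(Add(-1, 9), 1381) = Mul(8, 1381) = 11048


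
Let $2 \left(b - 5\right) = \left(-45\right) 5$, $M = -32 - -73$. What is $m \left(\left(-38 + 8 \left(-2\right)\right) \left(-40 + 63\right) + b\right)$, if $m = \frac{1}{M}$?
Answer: $- \frac{2699}{82} \approx -32.915$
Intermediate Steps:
$M = 41$ ($M = -32 + 73 = 41$)
$m = \frac{1}{41} \approx 0.02439$
$b = - \frac{215}{2}$ ($b = 5 + \frac{\left(-45\right) 5}{2} = 5 + \frac{1}{2} \left(-225\right) = 5 - \frac{225}{2} = - \frac{215}{2} \approx -107.5$)
$m \left(\left(-38 + 8 \left(-2\right)\right) \left(-40 + 63\right) + b\right) = \frac{\left(-38 + 8 \left(-2\right)\right) \left(-40 + 63\right) - \frac{215}{2}}{41} = \frac{\left(-38 - 16\right) 23 - \frac{215}{2}}{41} = \frac{\left(-54\right) 23 - \frac{215}{2}}{41} = \frac{-1242 - \frac{215}{2}}{41} = \frac{1}{41} \left(- \frac{2699}{2}\right) = - \frac{2699}{82}$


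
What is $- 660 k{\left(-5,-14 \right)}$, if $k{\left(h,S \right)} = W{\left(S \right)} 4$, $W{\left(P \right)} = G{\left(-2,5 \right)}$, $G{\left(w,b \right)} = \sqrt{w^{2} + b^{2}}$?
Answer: $- 2640 \sqrt{29} \approx -14217.0$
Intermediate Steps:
$G{\left(w,b \right)} = \sqrt{b^{2} + w^{2}}$
$W{\left(P \right)} = \sqrt{29}$ ($W{\left(P \right)} = \sqrt{5^{2} + \left(-2\right)^{2}} = \sqrt{25 + 4} = \sqrt{29}$)
$k{\left(h,S \right)} = 4 \sqrt{29}$ ($k{\left(h,S \right)} = \sqrt{29} \cdot 4 = 4 \sqrt{29}$)
$- 660 k{\left(-5,-14 \right)} = - 660 \cdot 4 \sqrt{29} = - 2640 \sqrt{29}$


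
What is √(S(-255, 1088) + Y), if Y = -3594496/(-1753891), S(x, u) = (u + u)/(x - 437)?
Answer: 4*I*√6301129546591258/303423143 ≈ 1.0465*I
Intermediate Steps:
S(x, u) = 2*u/(-437 + x) (S(x, u) = (2*u)/(-437 + x) = 2*u/(-437 + x))
Y = 3594496/1753891 (Y = -3594496*(-1/1753891) = 3594496/1753891 ≈ 2.0494)
√(S(-255, 1088) + Y) = √(2*1088/(-437 - 255) + 3594496/1753891) = √(2*1088/(-692) + 3594496/1753891) = √(2*1088*(-1/692) + 3594496/1753891) = √(-544/173 + 3594496/1753891) = √(-332268896/303423143) = 4*I*√6301129546591258/303423143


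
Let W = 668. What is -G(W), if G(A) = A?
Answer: -668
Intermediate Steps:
-G(W) = -1*668 = -668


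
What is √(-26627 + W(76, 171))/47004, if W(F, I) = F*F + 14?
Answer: I*√20837/47004 ≈ 0.003071*I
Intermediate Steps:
W(F, I) = 14 + F² (W(F, I) = F² + 14 = 14 + F²)
√(-26627 + W(76, 171))/47004 = √(-26627 + (14 + 76²))/47004 = √(-26627 + (14 + 5776))*(1/47004) = √(-26627 + 5790)*(1/47004) = √(-20837)*(1/47004) = (I*√20837)*(1/47004) = I*√20837/47004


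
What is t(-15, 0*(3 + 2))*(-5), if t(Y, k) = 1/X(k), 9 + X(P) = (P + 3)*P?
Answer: 5/9 ≈ 0.55556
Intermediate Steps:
X(P) = -9 + P*(3 + P) (X(P) = -9 + (P + 3)*P = -9 + (3 + P)*P = -9 + P*(3 + P))
t(Y, k) = 1/(-9 + k² + 3*k)
t(-15, 0*(3 + 2))*(-5) = -5/(-9 + (0*(3 + 2))² + 3*(0*(3 + 2))) = -5/(-9 + (0*5)² + 3*(0*5)) = -5/(-9 + 0² + 3*0) = -5/(-9 + 0 + 0) = -5/(-9) = -⅑*(-5) = 5/9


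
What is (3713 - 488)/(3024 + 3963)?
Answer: 1075/2329 ≈ 0.46157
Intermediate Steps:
(3713 - 488)/(3024 + 3963) = 3225/6987 = 3225*(1/6987) = 1075/2329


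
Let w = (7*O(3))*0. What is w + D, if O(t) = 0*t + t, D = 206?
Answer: 206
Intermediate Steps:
O(t) = t (O(t) = 0 + t = t)
w = 0 (w = (7*3)*0 = 21*0 = 0)
w + D = 0 + 206 = 206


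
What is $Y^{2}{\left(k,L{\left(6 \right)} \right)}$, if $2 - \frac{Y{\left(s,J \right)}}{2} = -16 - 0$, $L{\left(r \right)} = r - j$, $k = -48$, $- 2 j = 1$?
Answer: $1296$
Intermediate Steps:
$j = - \frac{1}{2}$ ($j = \left(- \frac{1}{2}\right) 1 = - \frac{1}{2} \approx -0.5$)
$L{\left(r \right)} = \frac{1}{2} + r$ ($L{\left(r \right)} = r - - \frac{1}{2} = r + \frac{1}{2} = \frac{1}{2} + r$)
$Y{\left(s,J \right)} = 36$ ($Y{\left(s,J \right)} = 4 - 2 \left(-16 - 0\right) = 4 - 2 \left(-16 + 0\right) = 4 - -32 = 4 + 32 = 36$)
$Y^{2}{\left(k,L{\left(6 \right)} \right)} = 36^{2} = 1296$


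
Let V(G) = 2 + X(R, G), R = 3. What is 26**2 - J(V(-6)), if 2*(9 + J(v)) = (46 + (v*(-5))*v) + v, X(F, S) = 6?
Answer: 818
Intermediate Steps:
V(G) = 8 (V(G) = 2 + 6 = 8)
J(v) = 14 + v/2 - 5*v**2/2 (J(v) = -9 + ((46 + (v*(-5))*v) + v)/2 = -9 + ((46 + (-5*v)*v) + v)/2 = -9 + ((46 - 5*v**2) + v)/2 = -9 + (46 + v - 5*v**2)/2 = -9 + (23 + v/2 - 5*v**2/2) = 14 + v/2 - 5*v**2/2)
26**2 - J(V(-6)) = 26**2 - (14 + (1/2)*8 - 5/2*8**2) = 676 - (14 + 4 - 5/2*64) = 676 - (14 + 4 - 160) = 676 - 1*(-142) = 676 + 142 = 818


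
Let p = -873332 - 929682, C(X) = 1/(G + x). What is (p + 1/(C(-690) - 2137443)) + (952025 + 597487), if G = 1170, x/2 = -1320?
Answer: -796513731072392/3142041211 ≈ -2.5350e+5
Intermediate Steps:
x = -2640 (x = 2*(-1320) = -2640)
C(X) = -1/1470 (C(X) = 1/(1170 - 2640) = 1/(-1470) = -1/1470)
p = -1803014
(p + 1/(C(-690) - 2137443)) + (952025 + 597487) = (-1803014 + 1/(-1/1470 - 2137443)) + (952025 + 597487) = (-1803014 + 1/(-3142041211/1470)) + 1549512 = (-1803014 - 1470/3142041211) + 1549512 = -5665144292011424/3142041211 + 1549512 = -796513731072392/3142041211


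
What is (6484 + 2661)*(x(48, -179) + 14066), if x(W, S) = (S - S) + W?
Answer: 129072530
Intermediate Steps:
x(W, S) = W (x(W, S) = 0 + W = W)
(6484 + 2661)*(x(48, -179) + 14066) = (6484 + 2661)*(48 + 14066) = 9145*14114 = 129072530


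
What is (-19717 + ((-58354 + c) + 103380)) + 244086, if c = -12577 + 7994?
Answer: 264812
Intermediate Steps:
c = -4583
(-19717 + ((-58354 + c) + 103380)) + 244086 = (-19717 + ((-58354 - 4583) + 103380)) + 244086 = (-19717 + (-62937 + 103380)) + 244086 = (-19717 + 40443) + 244086 = 20726 + 244086 = 264812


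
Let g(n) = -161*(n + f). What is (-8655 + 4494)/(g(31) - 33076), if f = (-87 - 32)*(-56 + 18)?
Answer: 4161/766109 ≈ 0.0054313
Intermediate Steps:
f = 4522 (f = -119*(-38) = 4522)
g(n) = -728042 - 161*n (g(n) = -161*(n + 4522) = -161*(4522 + n) = -728042 - 161*n)
(-8655 + 4494)/(g(31) - 33076) = (-8655 + 4494)/((-728042 - 161*31) - 33076) = -4161/((-728042 - 4991) - 33076) = -4161/(-733033 - 33076) = -4161/(-766109) = -4161*(-1/766109) = 4161/766109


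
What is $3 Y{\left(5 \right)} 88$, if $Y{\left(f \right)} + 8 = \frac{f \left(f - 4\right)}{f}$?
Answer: $-1848$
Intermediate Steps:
$Y{\left(f \right)} = -12 + f$ ($Y{\left(f \right)} = -8 + \frac{f \left(f - 4\right)}{f} = -8 + \frac{f \left(-4 + f\right)}{f} = -8 + \left(-4 + f\right) = -12 + f$)
$3 Y{\left(5 \right)} 88 = 3 \left(-12 + 5\right) 88 = 3 \left(-7\right) 88 = \left(-21\right) 88 = -1848$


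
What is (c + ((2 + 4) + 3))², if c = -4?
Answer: 25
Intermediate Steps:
(c + ((2 + 4) + 3))² = (-4 + ((2 + 4) + 3))² = (-4 + (6 + 3))² = (-4 + 9)² = 5² = 25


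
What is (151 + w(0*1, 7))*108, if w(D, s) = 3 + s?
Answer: 17388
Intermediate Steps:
(151 + w(0*1, 7))*108 = (151 + (3 + 7))*108 = (151 + 10)*108 = 161*108 = 17388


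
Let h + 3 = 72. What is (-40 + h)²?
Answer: 841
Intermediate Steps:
h = 69 (h = -3 + 72 = 69)
(-40 + h)² = (-40 + 69)² = 29² = 841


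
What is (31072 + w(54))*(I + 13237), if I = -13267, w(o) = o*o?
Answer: -1019640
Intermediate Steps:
w(o) = o**2
(31072 + w(54))*(I + 13237) = (31072 + 54**2)*(-13267 + 13237) = (31072 + 2916)*(-30) = 33988*(-30) = -1019640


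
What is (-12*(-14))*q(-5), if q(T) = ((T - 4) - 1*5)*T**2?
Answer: -58800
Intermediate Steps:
q(T) = T**2*(-9 + T) (q(T) = ((-4 + T) - 5)*T**2 = (-9 + T)*T**2 = T**2*(-9 + T))
(-12*(-14))*q(-5) = (-12*(-14))*((-5)**2*(-9 - 5)) = 168*(25*(-14)) = 168*(-350) = -58800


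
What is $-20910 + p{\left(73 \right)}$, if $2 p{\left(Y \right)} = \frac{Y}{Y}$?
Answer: $- \frac{41819}{2} \approx -20910.0$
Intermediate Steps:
$p{\left(Y \right)} = \frac{1}{2}$ ($p{\left(Y \right)} = \frac{Y \frac{1}{Y}}{2} = \frac{1}{2} \cdot 1 = \frac{1}{2}$)
$-20910 + p{\left(73 \right)} = -20910 + \frac{1}{2} = - \frac{41819}{2}$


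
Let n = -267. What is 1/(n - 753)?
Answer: -1/1020 ≈ -0.00098039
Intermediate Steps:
1/(n - 753) = 1/(-267 - 753) = 1/(-1020) = -1/1020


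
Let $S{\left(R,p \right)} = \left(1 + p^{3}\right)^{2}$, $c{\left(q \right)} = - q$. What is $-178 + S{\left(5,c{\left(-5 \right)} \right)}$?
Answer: $15698$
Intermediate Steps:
$-178 + S{\left(5,c{\left(-5 \right)} \right)} = -178 + \left(1 + \left(\left(-1\right) \left(-5\right)\right)^{3}\right)^{2} = -178 + \left(1 + 5^{3}\right)^{2} = -178 + \left(1 + 125\right)^{2} = -178 + 126^{2} = -178 + 15876 = 15698$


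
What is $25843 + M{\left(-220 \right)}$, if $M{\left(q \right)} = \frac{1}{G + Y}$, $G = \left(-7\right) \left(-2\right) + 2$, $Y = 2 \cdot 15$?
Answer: $\frac{1188779}{46} \approx 25843.0$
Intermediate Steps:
$Y = 30$
$G = 16$ ($G = 14 + 2 = 16$)
$M{\left(q \right)} = \frac{1}{46}$ ($M{\left(q \right)} = \frac{1}{16 + 30} = \frac{1}{46}$)
$25843 + M{\left(-220 \right)} = 25843 + \frac{1}{46} = \frac{1188779}{46}$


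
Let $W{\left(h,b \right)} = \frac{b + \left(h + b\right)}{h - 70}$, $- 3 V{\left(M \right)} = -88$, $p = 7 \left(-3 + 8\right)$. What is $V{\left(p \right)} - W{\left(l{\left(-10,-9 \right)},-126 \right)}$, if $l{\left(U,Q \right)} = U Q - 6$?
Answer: $\frac{124}{3} \approx 41.333$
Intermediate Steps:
$l{\left(U,Q \right)} = -6 + Q U$ ($l{\left(U,Q \right)} = Q U - 6 = -6 + Q U$)
$p = 35$ ($p = 7 \cdot 5 = 35$)
$V{\left(M \right)} = \frac{88}{3}$ ($V{\left(M \right)} = \left(- \frac{1}{3}\right) \left(-88\right) = \frac{88}{3}$)
$W{\left(h,b \right)} = \frac{h + 2 b}{-70 + h}$ ($W{\left(h,b \right)} = \frac{b + \left(b + h\right)}{-70 + h} = \frac{h + 2 b}{-70 + h}$)
$V{\left(p \right)} - W{\left(l{\left(-10,-9 \right)},-126 \right)} = \frac{88}{3} - \frac{\left(-6 - -90\right) + 2 \left(-126\right)}{-70 - -84} = \frac{88}{3} - \frac{\left(-6 + 90\right) - 252}{-70 + \left(-6 + 90\right)} = \frac{88}{3} - \frac{84 - 252}{-70 + 84} = \frac{88}{3} - \frac{1}{14} \left(-168\right) = \frac{88}{3} - -12 = \frac{88}{3} + 12 = \frac{124}{3}$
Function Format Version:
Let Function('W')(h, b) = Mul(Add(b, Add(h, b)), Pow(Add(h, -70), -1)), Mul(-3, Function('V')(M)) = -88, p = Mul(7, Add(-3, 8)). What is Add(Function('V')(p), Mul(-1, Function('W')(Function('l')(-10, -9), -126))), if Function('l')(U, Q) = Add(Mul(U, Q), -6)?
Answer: Rational(124, 3) ≈ 41.333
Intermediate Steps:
Function('l')(U, Q) = Add(-6, Mul(Q, U)) (Function('l')(U, Q) = Add(Mul(Q, U), -6) = Add(-6, Mul(Q, U)))
p = 35 (p = Mul(7, 5) = 35)
Function('V')(M) = Rational(88, 3) (Function('V')(M) = Mul(Rational(-1, 3), -88) = Rational(88, 3))
Function('W')(h, b) = Mul(Pow(Add(-70, h), -1), Add(h, Mul(2, b))) (Function('W')(h, b) = Mul(Add(b, Add(b, h)), Pow(Add(-70, h), -1)) = Mul(Add(h, Mul(2, b)), Pow(Add(-70, h), -1)) = Mul(Pow(Add(-70, h), -1), Add(h, Mul(2, b))))
Add(Function('V')(p), Mul(-1, Function('W')(Function('l')(-10, -9), -126))) = Add(Rational(88, 3), Mul(-1, Mul(Pow(Add(-70, Add(-6, Mul(-9, -10))), -1), Add(Add(-6, Mul(-9, -10)), Mul(2, -126))))) = Add(Rational(88, 3), Mul(-1, Mul(Pow(Add(-70, Add(-6, 90)), -1), Add(Add(-6, 90), -252)))) = Add(Rational(88, 3), Mul(-1, Mul(Pow(Add(-70, 84), -1), Add(84, -252)))) = Add(Rational(88, 3), Mul(-1, Mul(Pow(14, -1), -168))) = Add(Rational(88, 3), Mul(-1, Mul(Rational(1, 14), -168))) = Add(Rational(88, 3), Mul(-1, -12)) = Add(Rational(88, 3), 12) = Rational(124, 3)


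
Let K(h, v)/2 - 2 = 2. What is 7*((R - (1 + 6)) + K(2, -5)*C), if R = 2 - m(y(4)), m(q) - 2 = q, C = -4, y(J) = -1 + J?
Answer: -294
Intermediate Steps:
K(h, v) = 8 (K(h, v) = 4 + 2*2 = 4 + 4 = 8)
m(q) = 2 + q
R = -3 (R = 2 - (2 + (-1 + 4)) = 2 - (2 + 3) = 2 - 1*5 = 2 - 5 = -3)
7*((R - (1 + 6)) + K(2, -5)*C) = 7*((-3 - (1 + 6)) + 8*(-4)) = 7*((-3 - 1*7) - 32) = 7*((-3 - 7) - 32) = 7*(-10 - 32) = 7*(-42) = -294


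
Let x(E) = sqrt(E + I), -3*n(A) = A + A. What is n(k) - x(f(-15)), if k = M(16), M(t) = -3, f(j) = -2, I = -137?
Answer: 2 - I*sqrt(139) ≈ 2.0 - 11.79*I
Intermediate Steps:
k = -3
n(A) = -2*A/3 (n(A) = -(A + A)/3 = -2*A/3)
x(E) = sqrt(-137 + E) (x(E) = sqrt(E - 137) = sqrt(-137 + E))
n(k) - x(f(-15)) = -2/3*(-3) - sqrt(-137 - 2) = 2 - sqrt(-139) = 2 - I*sqrt(139)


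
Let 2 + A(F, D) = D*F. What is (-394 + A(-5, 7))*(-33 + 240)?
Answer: -89217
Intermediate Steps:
A(F, D) = -2 + D*F
(-394 + A(-5, 7))*(-33 + 240) = (-394 + (-2 + 7*(-5)))*(-33 + 240) = (-394 + (-2 - 35))*207 = (-394 - 37)*207 = -431*207 = -89217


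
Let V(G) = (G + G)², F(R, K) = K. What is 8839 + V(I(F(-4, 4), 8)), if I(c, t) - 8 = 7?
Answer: 9739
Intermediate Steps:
I(c, t) = 15 (I(c, t) = 8 + 7 = 15)
V(G) = 4*G² (V(G) = (2*G)² = 4*G²)
8839 + V(I(F(-4, 4), 8)) = 8839 + 4*15² = 8839 + 4*225 = 8839 + 900 = 9739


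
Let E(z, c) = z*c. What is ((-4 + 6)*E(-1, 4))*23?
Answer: -184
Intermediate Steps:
E(z, c) = c*z
((-4 + 6)*E(-1, 4))*23 = ((-4 + 6)*(4*(-1)))*23 = (2*(-4))*23 = -8*23 = -184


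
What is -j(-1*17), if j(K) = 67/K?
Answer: 67/17 ≈ 3.9412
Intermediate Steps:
-j(-1*17) = -67/((-1*17)) = -67/(-17) = -67*(-1)/17 = -1*(-67/17) = 67/17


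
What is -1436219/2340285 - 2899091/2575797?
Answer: -3494702590826/2009366360715 ≈ -1.7392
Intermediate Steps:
-1436219/2340285 - 2899091/2575797 = -3494702590826/2009366360715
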